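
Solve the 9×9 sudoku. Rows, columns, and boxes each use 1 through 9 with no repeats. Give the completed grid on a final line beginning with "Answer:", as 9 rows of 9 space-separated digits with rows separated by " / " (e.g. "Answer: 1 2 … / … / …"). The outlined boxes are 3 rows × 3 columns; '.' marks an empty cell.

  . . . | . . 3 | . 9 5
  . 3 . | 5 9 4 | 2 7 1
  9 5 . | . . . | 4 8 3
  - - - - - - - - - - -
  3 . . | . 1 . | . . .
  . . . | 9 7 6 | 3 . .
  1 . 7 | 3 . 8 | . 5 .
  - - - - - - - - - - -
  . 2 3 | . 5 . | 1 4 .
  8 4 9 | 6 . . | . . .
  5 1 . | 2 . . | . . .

Step 1. [r9c3∈{6}] r9c3 is down to just 6 ⇒ r9c3=6.
Step 2. [r4c8∈{2,6}] r4c8 is the only open cell in col 8 admitting 6. So r4c8=6.
Step 3. [r5c2∈{8}] nothing but 8 survives at r5c2, so r5c2=8.
Step 4. [r6c7∈{9}] nothing but 9 survives at r6c7, so r6c7=9.
Step 5. [r7c1∈{7}] nothing but 7 survives at r7c1, so r7c1=7.
Step 6. [r5c3∈{2,4,5}] in row 5, 5 fits only at r5c3 ⇒ r5c3=5.
Step 7. [r1c7∈{6}] nothing but 6 survives at r1c7. So r1c7=6.
Step 8. [r7c4∈{8}] nothing but 8 survives at r7c4. So r7c4=8.
Step 9. [r4c4∈{4}] r4c4 has the single candidate 4 ⇒ r4c4=4.
Step 10. [r4c3∈{2}] nothing but 2 survives at r4c3. So r4c3=2.
Step 11. [r3c6∈{1,2,7}] across col 6, 2 lands solely at r3c6, so r3c6=2.
Step 12. [r1c3∈{1,4,8}] col 3 places 4 nowhere but r1c3 ⇒ r1c3=4.
Step 13. [r3c4∈{1,7}] in row 3, 7 fits only at r3c4, so r3c4=7.
Step 14. [r8c5∈{3}] r8c5 is down to just 3, so r8c5=3.
Step 15. [r6c9∈{2,4}] row 6 places 4 nowhere but r6c9, so r6c9=4.
Step 16. [r7c6∈{9}] only 9 remains possible at r7c6. So r7c6=9.
Step 17. [r9c6∈{7}] nothing but 7 survives at r9c6. So r9c6=7.
Step 18. [r9c7∈{8}] nothing but 8 survives at r9c7. So r9c7=8.
Step 19. [r5c9∈{2}] r5c9 has the single candidate 2. So r5c9=2.
Step 20. [r8c9∈{7}] nothing but 7 survives at r8c9 ⇒ r8c9=7.
Step 21. [r2c1∈{6}] r2c1's peers cover all but 6. So r2c1=6.
Step 22. [r9c5∈{4}] r9c5 has the single candidate 4. So r9c5=4.
Step 23. [r2c3∈{8}] nothing but 8 survives at r2c3, so r2c3=8.
Step 24. [r1c2∈{7}] only 7 remains possible at r1c2, so r1c2=7.
Step 25. [r3c3∈{1}] nothing but 1 survives at r3c3, so r3c3=1.
Step 26. [r5c8∈{1}] r5c8's peers cover all but 1, so r5c8=1.
Step 27. [r8c7∈{5}] r8c7's peers cover all but 5 ⇒ r8c7=5.
Step 28. [r9c9∈{9}] nothing but 9 survives at r9c9, so r9c9=9.
Step 29. [r4c9∈{8}] only 8 remains possible at r4c9, so r4c9=8.
Step 30. [r1c5∈{8}] r1c5 has the single candidate 8, so r1c5=8.
Step 31. [r8c6∈{1}] r8c6 is down to just 1, so r8c6=1.
Step 32. [r9c8∈{3}] r9c8's peers cover all but 3 ⇒ r9c8=3.
Step 33. [r8c8∈{2}] only 2 remains possible at r8c8. So r8c8=2.
Step 34. [r4c6∈{5}] r4c6 is down to just 5 ⇒ r4c6=5.
Step 35. [r4c7∈{7}] r4c7 has the single candidate 7, so r4c7=7.
Step 36. [r1c4∈{1}] r1c4 has the single candidate 1, so r1c4=1.
Step 37. [r5c1∈{4}] nothing but 4 survives at r5c1, so r5c1=4.
Step 38. [r1c1∈{2}] r1c1 has the single candidate 2 ⇒ r1c1=2.
Step 39. [r6c2∈{6}] only 6 remains possible at r6c2, so r6c2=6.
Step 40. [r4c2∈{9}] r4c2 has the single candidate 9, so r4c2=9.
Step 41. [r3c5∈{6}] r3c5's peers cover all but 6 ⇒ r3c5=6.
Step 42. [r7c9∈{6}] r7c9 has the single candidate 6. So r7c9=6.
Step 43. [r6c5∈{2}] r6c5's peers cover all but 2, so r6c5=2.

Answer: 2 7 4 1 8 3 6 9 5 / 6 3 8 5 9 4 2 7 1 / 9 5 1 7 6 2 4 8 3 / 3 9 2 4 1 5 7 6 8 / 4 8 5 9 7 6 3 1 2 / 1 6 7 3 2 8 9 5 4 / 7 2 3 8 5 9 1 4 6 / 8 4 9 6 3 1 5 2 7 / 5 1 6 2 4 7 8 3 9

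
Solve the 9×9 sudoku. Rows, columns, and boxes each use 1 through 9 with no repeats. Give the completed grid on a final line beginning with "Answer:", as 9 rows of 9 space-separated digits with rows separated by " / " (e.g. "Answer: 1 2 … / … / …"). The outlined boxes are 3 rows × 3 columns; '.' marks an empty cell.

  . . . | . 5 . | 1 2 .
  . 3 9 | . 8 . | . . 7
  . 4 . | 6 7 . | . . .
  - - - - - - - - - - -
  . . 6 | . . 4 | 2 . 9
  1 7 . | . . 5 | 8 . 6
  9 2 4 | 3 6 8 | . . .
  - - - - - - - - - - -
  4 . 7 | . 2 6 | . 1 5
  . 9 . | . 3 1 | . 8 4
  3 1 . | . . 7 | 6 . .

Step 1. [r1c3∈{8}] only 8 remains possible at r1c3, so r1c3=8.
Step 2. [r9c8∈{9}] r9c8 has the single candidate 9 ⇒ r9c8=9.
Step 3. [r8c1∈{2,5,6}] in row 8, 6 fits only at r8c1 ⇒ r8c1=6.
Step 4. [r1c9∈{3}] r1c9 is down to just 3, so r1c9=3.
Step 5. [r3c8∈{5}] only 5 remains possible at r3c8 ⇒ r3c8=5.
Step 6. [r9c4∈{4,5,8}] r9c4 is the only open cell in row 9 admitting 8 ⇒ r9c4=8.
Step 7. [r3c1∈{2}] r3c1 is down to just 2. So r3c1=2.
Step 8. [r2c4∈{1,2,4}] 1 has one home in row 2: r2c4. So r2c4=1.
Step 9. [r6c8∈{7}] only 7 remains possible at r6c8 ⇒ r6c8=7.
Step 10. [r4c1∈{5,8}] across col 1, 8 lands solely at r4c1. So r4c1=8.
Step 11. [r7c4∈{9}] r7c4 is down to just 9, so r7c4=9.
Step 12. [r5c8∈{3,4}] across row 5, 4 lands solely at r5c8, so r5c8=4.
Step 13. [r9c3∈{2,5}] in row 9, 5 fits only at r9c3. So r9c3=5.
Step 14. [r3c7∈{9}] r3c7 has the single candidate 9. So r3c7=9.
Step 15. [r8c4∈{5}] r8c4's peers cover all but 5. So r8c4=5.
Step 16. [r7c2∈{8}] r7c2 has the single candidate 8, so r7c2=8.
Step 17. [r2c7∈{4}] r2c7 has the single candidate 4, so r2c7=4.
Step 18. [r9c5∈{4}] r9c5's peers cover all but 4 ⇒ r9c5=4.
Step 19. [r1c2∈{6}] only 6 remains possible at r1c2, so r1c2=6.
Step 20. [r4c5∈{1}] nothing but 1 survives at r4c5, so r4c5=1.
Step 21. [r4c2∈{5}] only 5 remains possible at r4c2, so r4c2=5.
Step 22. [r7c7∈{3}] r7c7 is down to just 3. So r7c7=3.
Step 23. [r9c9∈{2}] only 2 remains possible at r9c9, so r9c9=2.
Step 24. [r4c4∈{7}] only 7 remains possible at r4c4 ⇒ r4c4=7.
Step 25. [r2c1∈{5}] r2c1's peers cover all but 5 ⇒ r2c1=5.
Step 26. [r1c4∈{4}] only 4 remains possible at r1c4, so r1c4=4.
Step 27. [r3c9∈{8}] nothing but 8 survives at r3c9. So r3c9=8.
Step 28. [r4c8∈{3}] r4c8's peers cover all but 3, so r4c8=3.
Step 29. [r6c7∈{5}] r6c7's peers cover all but 5, so r6c7=5.
Step 30. [r5c5∈{9}] nothing but 9 survives at r5c5, so r5c5=9.
Step 31. [r5c3∈{3}] r5c3 is down to just 3. So r5c3=3.
Step 32. [r1c1∈{7}] r1c1's peers cover all but 7 ⇒ r1c1=7.
Step 33. [r1c6∈{9}] nothing but 9 survives at r1c6. So r1c6=9.
Step 34. [r8c7∈{7}] only 7 remains possible at r8c7 ⇒ r8c7=7.
Step 35. [r8c3∈{2}] r8c3 is down to just 2, so r8c3=2.
Step 36. [r2c6∈{2}] r2c6 is down to just 2 ⇒ r2c6=2.
Step 37. [r3c3∈{1}] r3c3's peers cover all but 1, so r3c3=1.
Step 38. [r6c9∈{1}] r6c9 is down to just 1 ⇒ r6c9=1.
Step 39. [r2c8∈{6}] r2c8's peers cover all but 6, so r2c8=6.
Step 40. [r5c4∈{2}] r5c4 has the single candidate 2. So r5c4=2.
Step 41. [r3c6∈{3}] r3c6's peers cover all but 3, so r3c6=3.

Answer: 7 6 8 4 5 9 1 2 3 / 5 3 9 1 8 2 4 6 7 / 2 4 1 6 7 3 9 5 8 / 8 5 6 7 1 4 2 3 9 / 1 7 3 2 9 5 8 4 6 / 9 2 4 3 6 8 5 7 1 / 4 8 7 9 2 6 3 1 5 / 6 9 2 5 3 1 7 8 4 / 3 1 5 8 4 7 6 9 2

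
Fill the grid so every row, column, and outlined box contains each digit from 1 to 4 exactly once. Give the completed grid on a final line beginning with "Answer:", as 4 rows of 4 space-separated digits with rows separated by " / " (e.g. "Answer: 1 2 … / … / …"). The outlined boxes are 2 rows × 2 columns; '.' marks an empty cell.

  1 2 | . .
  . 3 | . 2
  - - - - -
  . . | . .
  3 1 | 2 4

Step 1. [r1c4∈{3}] only 3 remains possible at r1c4, so r1c4=3.
Step 2. [r2c1∈{4}] only 4 remains possible at r2c1. So r2c1=4.
Step 3. [r3c4∈{1}] only 1 remains possible at r3c4. So r3c4=1.
Step 4. [r3c3∈{3}] only 3 remains possible at r3c3, so r3c3=3.
Step 5. [r3c1∈{2}] r3c1's peers cover all but 2, so r3c1=2.
Step 6. [r2c3∈{1}] r2c3 has the single candidate 1. So r2c3=1.
Step 7. [r3c2∈{4}] nothing but 4 survives at r3c2 ⇒ r3c2=4.
Step 8. [r1c3∈{4}] r1c3 is down to just 4, so r1c3=4.

Answer: 1 2 4 3 / 4 3 1 2 / 2 4 3 1 / 3 1 2 4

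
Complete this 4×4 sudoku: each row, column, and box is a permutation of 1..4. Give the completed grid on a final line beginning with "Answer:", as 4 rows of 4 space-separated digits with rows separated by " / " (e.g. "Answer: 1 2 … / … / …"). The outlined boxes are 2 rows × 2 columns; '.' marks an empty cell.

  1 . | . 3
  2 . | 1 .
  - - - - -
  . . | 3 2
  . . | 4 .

Step 1. [r2c2∈{3,4}] in row 2, 3 fits only at r2c2. So r2c2=3.
Step 2. [r3c2∈{1,4}] in row 3, 1 fits only at r3c2 ⇒ r3c2=1.
Step 3. [r4c2∈{2}] only 2 remains possible at r4c2, so r4c2=2.
Step 4. [r1c3∈{2}] nothing but 2 survives at r1c3 ⇒ r1c3=2.
Step 5. [r3c1∈{4}] r3c1 is down to just 4, so r3c1=4.
Step 6. [r1c2∈{4}] r1c2 is down to just 4 ⇒ r1c2=4.
Step 7. [r4c1∈{3}] r4c1 has the single candidate 3. So r4c1=3.
Step 8. [r4c4∈{1}] r4c4's peers cover all but 1 ⇒ r4c4=1.
Step 9. [r2c4∈{4}] r2c4 has the single candidate 4, so r2c4=4.

Answer: 1 4 2 3 / 2 3 1 4 / 4 1 3 2 / 3 2 4 1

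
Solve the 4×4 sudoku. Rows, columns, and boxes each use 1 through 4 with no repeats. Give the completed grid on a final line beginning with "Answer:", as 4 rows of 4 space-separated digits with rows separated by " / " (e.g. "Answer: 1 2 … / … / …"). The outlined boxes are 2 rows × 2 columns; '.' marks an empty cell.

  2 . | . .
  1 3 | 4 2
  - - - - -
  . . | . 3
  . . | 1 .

Step 1. [r3c1∈{4}] only 4 remains possible at r3c1 ⇒ r3c1=4.
Step 2. [r4c2∈{2}] nothing but 2 survives at r4c2 ⇒ r4c2=2.
Step 3. [r3c3∈{2}] nothing but 2 survives at r3c3. So r3c3=2.
Step 4. [r4c1∈{3}] r4c1 has the single candidate 3 ⇒ r4c1=3.
Step 5. [r1c2∈{4}] r1c2 has the single candidate 4 ⇒ r1c2=4.
Step 6. [r4c4∈{4}] only 4 remains possible at r4c4. So r4c4=4.
Step 7. [r1c3∈{3}] nothing but 3 survives at r1c3. So r1c3=3.
Step 8. [r3c2∈{1}] nothing but 1 survives at r3c2. So r3c2=1.
Step 9. [r1c4∈{1}] r1c4's peers cover all but 1. So r1c4=1.

Answer: 2 4 3 1 / 1 3 4 2 / 4 1 2 3 / 3 2 1 4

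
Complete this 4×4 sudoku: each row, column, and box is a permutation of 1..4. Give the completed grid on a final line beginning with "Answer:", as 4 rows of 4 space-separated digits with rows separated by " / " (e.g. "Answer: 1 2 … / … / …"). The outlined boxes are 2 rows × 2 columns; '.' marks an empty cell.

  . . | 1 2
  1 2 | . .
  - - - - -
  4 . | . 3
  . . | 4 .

Step 1. [r1c1∈{3}] r1c1's peers cover all but 3 ⇒ r1c1=3.
Step 2. [r4c2∈{1,3}] r4c2 is the only open cell in row 4 admitting 3, so r4c2=3.
Step 3. [r3c3∈{2}] r3c3 is down to just 2. So r3c3=2.
Step 4. [r2c4∈{4}] r2c4's peers cover all but 4, so r2c4=4.
Step 5. [r4c4∈{1}] r4c4's peers cover all but 1. So r4c4=1.
Step 6. [r4c1∈{2}] nothing but 2 survives at r4c1, so r4c1=2.
Step 7. [r2c3∈{3}] only 3 remains possible at r2c3, so r2c3=3.
Step 8. [r1c2∈{4}] r1c2 has the single candidate 4. So r1c2=4.
Step 9. [r3c2∈{1}] only 1 remains possible at r3c2, so r3c2=1.

Answer: 3 4 1 2 / 1 2 3 4 / 4 1 2 3 / 2 3 4 1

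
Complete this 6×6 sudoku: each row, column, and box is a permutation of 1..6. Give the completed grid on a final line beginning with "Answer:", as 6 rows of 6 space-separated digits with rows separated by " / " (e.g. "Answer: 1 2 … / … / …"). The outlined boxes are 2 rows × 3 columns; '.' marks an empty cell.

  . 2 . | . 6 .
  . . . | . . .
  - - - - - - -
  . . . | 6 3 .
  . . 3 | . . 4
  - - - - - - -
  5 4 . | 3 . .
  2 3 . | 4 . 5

Step 1. [r6c5∈{1}] r6c5's peers cover all but 1, so r6c5=1.
Step 2. [r2c5∈{2,4,5}] 4 has one home in col 5: r2c5. So r2c5=4.
Step 3. [r3c3∈{1,2,4,5}] in col 3, 2 fits only at r3c3 ⇒ r3c3=2.
Step 4. [r3c6∈{1}] only 1 remains possible at r3c6. So r3c6=1.
Step 5. [r4c5∈{2,5}] across col 5, 5 lands solely at r4c5. So r4c5=5.
Step 6. [r1c3∈{1,4,5}] col 3 places 4 nowhere but r1c3, so r1c3=4.
Step 7. [r2c3∈{1,5,6}] across col 3, 5 lands solely at r2c3. So r2c3=5.
Step 8. [r1c6∈{3}] r1c6 is down to just 3. So r1c6=3.
Step 9. [r1c1∈{1}] r1c1 has the single candidate 1, so r1c1=1.
Step 10. [r5c6∈{2,6}] 6 has one home in col 6: r5c6 ⇒ r5c6=6.
Step 11. [r2c2∈{6}] r2c2's peers cover all but 6 ⇒ r2c2=6.
Step 12. [r4c4∈{2}] r4c4 is down to just 2, so r4c4=2.
Step 13. [r2c1∈{3}] only 3 remains possible at r2c1 ⇒ r2c1=3.
Step 14. [r5c3∈{1}] r5c3 is down to just 1, so r5c3=1.
Step 15. [r2c6∈{2}] only 2 remains possible at r2c6, so r2c6=2.
Step 16. [r4c1∈{6}] r4c1 is down to just 6, so r4c1=6.
Step 17. [r4c2∈{1}] r4c2 has the single candidate 1, so r4c2=1.
Step 18. [r2c4∈{1}] r2c4 is down to just 1, so r2c4=1.
Step 19. [r1c4∈{5}] r1c4's peers cover all but 5, so r1c4=5.
Step 20. [r3c1∈{4}] r3c1 is down to just 4. So r3c1=4.
Step 21. [r3c2∈{5}] r3c2 has the single candidate 5. So r3c2=5.
Step 22. [r5c5∈{2}] r5c5's peers cover all but 2, so r5c5=2.
Step 23. [r6c3∈{6}] only 6 remains possible at r6c3. So r6c3=6.

Answer: 1 2 4 5 6 3 / 3 6 5 1 4 2 / 4 5 2 6 3 1 / 6 1 3 2 5 4 / 5 4 1 3 2 6 / 2 3 6 4 1 5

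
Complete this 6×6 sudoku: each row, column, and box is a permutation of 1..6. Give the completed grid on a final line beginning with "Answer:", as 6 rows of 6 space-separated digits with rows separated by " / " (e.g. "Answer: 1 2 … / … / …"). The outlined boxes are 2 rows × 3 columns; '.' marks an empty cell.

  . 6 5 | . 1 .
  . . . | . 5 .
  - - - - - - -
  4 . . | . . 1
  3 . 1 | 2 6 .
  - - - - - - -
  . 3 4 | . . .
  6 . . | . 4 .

Step 1. [r1c1∈{2}] r1c1 is down to just 2. So r1c1=2.
Step 2. [r2c6∈{2,3,4,6}] across row 2, 2 lands solely at r2c6. So r2c6=2.
Step 3. [r5c1∈{1,5}] 5 has one home in col 1: r5c1, so r5c1=5.
Step 4. [r6c2∈{1,2}] in box 5, 1 fits only at r6c2 ⇒ r6c2=1.
Step 5. [r2c4∈{3,4,6}] in row 2, 6 fits only at r2c4. So r2c4=6.
Step 6. [r3c2∈{2,5}] across col 2, 2 lands solely at r3c2, so r3c2=2.
Step 7. [r3c4∈{3,5}] across row 3, 5 lands solely at r3c4. So r3c4=5.
Step 8. [r6c4∈{3}] only 3 remains possible at r6c4 ⇒ r6c4=3.
Step 9. [r4c6∈{4}] r4c6's peers cover all but 4 ⇒ r4c6=4.
Step 10. [r5c4∈{1}] r5c4's peers cover all but 1. So r5c4=1.
Step 11. [r1c6∈{3}] r1c6 is down to just 3, so r1c6=3.
Step 12. [r5c6∈{6}] nothing but 6 survives at r5c6, so r5c6=6.
Step 13. [r4c2∈{5}] only 5 remains possible at r4c2. So r4c2=5.
Step 14. [r3c5∈{3}] r3c5 is down to just 3 ⇒ r3c5=3.
Step 15. [r1c4∈{4}] nothing but 4 survives at r1c4. So r1c4=4.
Step 16. [r6c6∈{5}] r6c6 has the single candidate 5. So r6c6=5.
Step 17. [r3c3∈{6}] only 6 remains possible at r3c3. So r3c3=6.
Step 18. [r6c3∈{2}] r6c3 is down to just 2. So r6c3=2.
Step 19. [r2c2∈{4}] r2c2 is down to just 4. So r2c2=4.
Step 20. [r2c1∈{1}] only 1 remains possible at r2c1. So r2c1=1.
Step 21. [r5c5∈{2}] nothing but 2 survives at r5c5. So r5c5=2.
Step 22. [r2c3∈{3}] r2c3's peers cover all but 3 ⇒ r2c3=3.

Answer: 2 6 5 4 1 3 / 1 4 3 6 5 2 / 4 2 6 5 3 1 / 3 5 1 2 6 4 / 5 3 4 1 2 6 / 6 1 2 3 4 5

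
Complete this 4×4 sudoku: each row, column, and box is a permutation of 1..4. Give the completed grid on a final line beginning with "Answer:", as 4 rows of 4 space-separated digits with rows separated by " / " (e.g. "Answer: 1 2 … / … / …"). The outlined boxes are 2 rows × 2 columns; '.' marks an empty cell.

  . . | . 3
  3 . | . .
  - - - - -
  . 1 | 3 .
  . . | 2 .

Step 1. [r4c1∈{4}] r4c1 has the single candidate 4. So r4c1=4.
Step 2. [r2c4∈{1,2,4}] 2 has one home in col 4: r2c4. So r2c4=2.
Step 3. [r2c3∈{1,4}] in row 2, 1 fits only at r2c3 ⇒ r2c3=1.
Step 4. [r1c2∈{2,4}] r1c2 is the only open cell in col 2 admitting 2. So r1c2=2.
Step 5. [r4c4∈{1}] r4c4 has the single candidate 1 ⇒ r4c4=1.
Step 6. [r1c1∈{1}] only 1 remains possible at r1c1. So r1c1=1.
Step 7. [r2c2∈{4}] only 4 remains possible at r2c2, so r2c2=4.
Step 8. [r1c3∈{4}] r1c3's peers cover all but 4, so r1c3=4.
Step 9. [r3c4∈{4}] r3c4 is down to just 4, so r3c4=4.
Step 10. [r4c2∈{3}] r4c2's peers cover all but 3 ⇒ r4c2=3.
Step 11. [r3c1∈{2}] r3c1 has the single candidate 2, so r3c1=2.

Answer: 1 2 4 3 / 3 4 1 2 / 2 1 3 4 / 4 3 2 1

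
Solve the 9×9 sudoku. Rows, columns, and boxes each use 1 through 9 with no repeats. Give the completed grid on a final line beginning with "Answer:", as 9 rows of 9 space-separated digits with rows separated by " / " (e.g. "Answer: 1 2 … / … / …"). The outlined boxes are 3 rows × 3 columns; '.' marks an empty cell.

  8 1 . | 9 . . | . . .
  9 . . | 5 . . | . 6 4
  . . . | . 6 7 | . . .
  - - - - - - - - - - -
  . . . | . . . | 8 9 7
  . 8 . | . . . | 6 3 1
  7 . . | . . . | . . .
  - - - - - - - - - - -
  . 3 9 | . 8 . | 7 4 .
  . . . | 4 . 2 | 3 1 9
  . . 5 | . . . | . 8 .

Step 1. [r9c7∈{2}] r9c7 is down to just 2, so r9c7=2.
Step 2. [r1c3∈{2,3,4,6,7}] r1c3 is the only open cell in row 1 admitting 6 ⇒ r1c3=6.
Step 3. [r6c2∈{2,4,5,6,9}] col 2 places 9 nowhere but r6c2. So r6c2=9.
Step 4. [r1c7∈{5}] r1c7 has the single candidate 5. So r1c7=5.
Step 5. [r3c8∈{2}] r3c8's peers cover all but 2 ⇒ r3c8=2.
Step 6. [r1c5∈{2,3,4}] r1c5 is the only open cell in row 1 admitting 2, so r1c5=2.
Step 7. [r8c5∈{5,7}] r8c5 is the only open cell in row 8 admitting 5 ⇒ r8c5=5.
Step 8. [r9c9∈{6}] nothing but 6 survives at r9c9, so r9c9=6.
Step 9. [r1c6∈{3,4}] across row 1, 4 lands solely at r1c6. So r1c6=4.
Step 10. [r7c1∈{1,2,6}] across row 7, 2 lands solely at r7c1, so r7c1=2.
Step 11. [r9c1∈{1,4}] in box 7, 1 fits only at r9c1, so r9c1=1.
Step 12. [r2c6∈{1,3,8}] 8 has one home in row 2: r2c6 ⇒ r2c6=8.
Step 13. [r6c4∈{1,2,3,6,8}] across row 6, 8 lands solely at r6c4. So r6c4=8.
Step 14. [r6c6∈{1,3,5,6}] 6 has one home in row 6: r6c6, so r6c6=6.
Step 15. [r9c2∈{4,7}] r9c2 is the only open cell in row 9 admitting 4. So r9c2=4.
Step 16. [r8c1∈{6}] r8c1 is down to just 6. So r8c1=6.
Step 17. [r7c6∈{1}] r7c6 is down to just 1. So r7c6=1.
Step 18. [r6c7∈{4}] r6c7 has the single candidate 4. So r6c7=4.
Step 19. [r6c9∈{2,5}] col 9 places 2 nowhere but r6c9, so r6c9=2.
Step 20. [r8c2∈{7}] nothing but 7 survives at r8c2, so r8c2=7.
Step 21. [r2c3∈{2,3,7}] in row 2, 7 fits only at r2c3 ⇒ r2c3=7.
Step 22. [r2c5∈{1,3}] across row 2, 3 lands solely at r2c5. So r2c5=3.
Step 23. [r6c3∈{1,3}] across row 6, 3 lands solely at r6c3. So r6c3=3.
Step 24. [r4c3∈{1,2,4}] across col 3, 1 lands solely at r4c3 ⇒ r4c3=1.
Step 25. [r5c3∈{2,4}] in col 3, 2 fits only at r5c3, so r5c3=2.
Step 26. [r3c1∈{3,4,5}] 3 has one home in col 1: r3c1 ⇒ r3c1=3.
Step 27. [r4c5∈{4}] only 4 remains possible at r4c5, so r4c5=4.
Step 28. [r4c1∈{5}] r4c1's peers cover all but 5 ⇒ r4c1=5.
Step 29. [r5c4∈{7}] r5c4 has the single candidate 7, so r5c4=7.
Step 30. [r9c4∈{3}] nothing but 3 survives at r9c4. So r9c4=3.
Step 31. [r9c6∈{9}] nothing but 9 survives at r9c6. So r9c6=9.
Step 32. [r2c7∈{1}] only 1 remains possible at r2c7, so r2c7=1.
Step 33. [r4c6∈{3}] r4c6's peers cover all but 3 ⇒ r4c6=3.
Step 34. [r2c2∈{2}] nothing but 2 survives at r2c2 ⇒ r2c2=2.
Step 35. [r5c6∈{5}] r5c6 has the single candidate 5. So r5c6=5.
Step 36. [r3c7∈{9}] only 9 remains possible at r3c7 ⇒ r3c7=9.
Step 37. [r6c5∈{1}] r6c5 is down to just 1, so r6c5=1.
Step 38. [r3c2∈{5}] r3c2 has the single candidate 5, so r3c2=5.
Step 39. [r9c5∈{7}] r9c5's peers cover all but 7. So r9c5=7.
Step 40. [r3c4∈{1}] only 1 remains possible at r3c4 ⇒ r3c4=1.
Step 41. [r5c5∈{9}] r5c5 has the single candidate 9, so r5c5=9.
Step 42. [r3c9∈{8}] only 8 remains possible at r3c9. So r3c9=8.
Step 43. [r4c2∈{6}] r4c2 has the single candidate 6, so r4c2=6.
Step 44. [r1c9∈{3}] r1c9 has the single candidate 3 ⇒ r1c9=3.
Step 45. [r5c1∈{4}] r5c1's peers cover all but 4, so r5c1=4.
Step 46. [r6c8∈{5}] r6c8's peers cover all but 5. So r6c8=5.
Step 47. [r7c4∈{6}] r7c4 is down to just 6 ⇒ r7c4=6.
Step 48. [r8c3∈{8}] r8c3's peers cover all but 8 ⇒ r8c3=8.
Step 49. [r7c9∈{5}] r7c9 has the single candidate 5 ⇒ r7c9=5.
Step 50. [r1c8∈{7}] r1c8's peers cover all but 7. So r1c8=7.
Step 51. [r3c3∈{4}] r3c3's peers cover all but 4. So r3c3=4.
Step 52. [r4c4∈{2}] r4c4 has the single candidate 2. So r4c4=2.

Answer: 8 1 6 9 2 4 5 7 3 / 9 2 7 5 3 8 1 6 4 / 3 5 4 1 6 7 9 2 8 / 5 6 1 2 4 3 8 9 7 / 4 8 2 7 9 5 6 3 1 / 7 9 3 8 1 6 4 5 2 / 2 3 9 6 8 1 7 4 5 / 6 7 8 4 5 2 3 1 9 / 1 4 5 3 7 9 2 8 6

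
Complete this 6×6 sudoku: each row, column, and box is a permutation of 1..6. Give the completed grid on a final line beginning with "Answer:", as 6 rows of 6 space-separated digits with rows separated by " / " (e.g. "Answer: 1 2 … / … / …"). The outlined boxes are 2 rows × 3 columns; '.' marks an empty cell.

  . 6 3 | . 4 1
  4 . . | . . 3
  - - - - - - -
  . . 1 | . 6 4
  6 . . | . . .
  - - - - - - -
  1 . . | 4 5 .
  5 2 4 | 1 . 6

Step 1. [r4c6∈{2,5}] col 6 places 5 nowhere but r4c6 ⇒ r4c6=5.
Step 2. [r3c1∈{2,3}] across col 1, 3 lands solely at r3c1, so r3c1=3.
Step 3. [r2c5∈{2}] r2c5 is down to just 2, so r2c5=2.
Step 4. [r4c4∈{2,3}] in col 4, 3 fits only at r4c4 ⇒ r4c4=3.
Step 5. [r2c3∈{5}] nothing but 5 survives at r2c3, so r2c3=5.
Step 6. [r4c5∈{1}] r4c5's peers cover all but 1 ⇒ r4c5=1.
Step 7. [r1c1∈{2}] r1c1 has the single candidate 2, so r1c1=2.
Step 8. [r4c3∈{2}] only 2 remains possible at r4c3. So r4c3=2.
Step 9. [r4c2∈{4}] r4c2 is down to just 4, so r4c2=4.
Step 10. [r3c2∈{5}] only 5 remains possible at r3c2. So r3c2=5.
Step 11. [r3c4∈{2}] r3c4 is down to just 2, so r3c4=2.
Step 12. [r5c2∈{3}] r5c2's peers cover all but 3, so r5c2=3.
Step 13. [r6c5∈{3}] nothing but 3 survives at r6c5 ⇒ r6c5=3.
Step 14. [r1c4∈{5}] r1c4 has the single candidate 5, so r1c4=5.
Step 15. [r2c2∈{1}] nothing but 1 survives at r2c2 ⇒ r2c2=1.
Step 16. [r2c4∈{6}] r2c4's peers cover all but 6. So r2c4=6.
Step 17. [r5c6∈{2}] only 2 remains possible at r5c6 ⇒ r5c6=2.
Step 18. [r5c3∈{6}] nothing but 6 survives at r5c3, so r5c3=6.

Answer: 2 6 3 5 4 1 / 4 1 5 6 2 3 / 3 5 1 2 6 4 / 6 4 2 3 1 5 / 1 3 6 4 5 2 / 5 2 4 1 3 6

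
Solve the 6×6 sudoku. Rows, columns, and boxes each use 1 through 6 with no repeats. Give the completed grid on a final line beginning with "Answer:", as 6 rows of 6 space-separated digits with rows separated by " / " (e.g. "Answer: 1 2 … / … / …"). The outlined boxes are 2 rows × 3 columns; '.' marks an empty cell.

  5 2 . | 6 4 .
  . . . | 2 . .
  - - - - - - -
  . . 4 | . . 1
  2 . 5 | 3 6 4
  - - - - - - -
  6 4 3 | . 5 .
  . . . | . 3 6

Step 1. [r6c1∈{1}] nothing but 1 survives at r6c1 ⇒ r6c1=1.
Step 2. [r2c5∈{1}] r2c5 has the single candidate 1 ⇒ r2c5=1.
Step 3. [r3c1∈{3}] r3c1's peers cover all but 3. So r3c1=3.
Step 4. [r2c2∈{3,6}] across col 2, 3 lands solely at r2c2 ⇒ r2c2=3.
Step 5. [r3c5∈{2}] nothing but 2 survives at r3c5 ⇒ r3c5=2.
Step 6. [r2c3∈{6}] nothing but 6 survives at r2c3. So r2c3=6.
Step 7. [r5c6∈{2}] r5c6's peers cover all but 2 ⇒ r5c6=2.
Step 8. [r2c1∈{4}] only 4 remains possible at r2c1 ⇒ r2c1=4.
Step 9. [r1c6∈{3}] r1c6 has the single candidate 3 ⇒ r1c6=3.
Step 10. [r4c2∈{1}] nothing but 1 survives at r4c2 ⇒ r4c2=1.
Step 11. [r6c2∈{5}] nothing but 5 survives at r6c2, so r6c2=5.
Step 12. [r6c4∈{4}] nothing but 4 survives at r6c4, so r6c4=4.
Step 13. [r5c4∈{1}] nothing but 1 survives at r5c4. So r5c4=1.
Step 14. [r6c3∈{2}] r6c3 is down to just 2. So r6c3=2.
Step 15. [r3c2∈{6}] only 6 remains possible at r3c2. So r3c2=6.
Step 16. [r1c3∈{1}] r1c3's peers cover all but 1 ⇒ r1c3=1.
Step 17. [r3c4∈{5}] r3c4's peers cover all but 5 ⇒ r3c4=5.
Step 18. [r2c6∈{5}] nothing but 5 survives at r2c6, so r2c6=5.

Answer: 5 2 1 6 4 3 / 4 3 6 2 1 5 / 3 6 4 5 2 1 / 2 1 5 3 6 4 / 6 4 3 1 5 2 / 1 5 2 4 3 6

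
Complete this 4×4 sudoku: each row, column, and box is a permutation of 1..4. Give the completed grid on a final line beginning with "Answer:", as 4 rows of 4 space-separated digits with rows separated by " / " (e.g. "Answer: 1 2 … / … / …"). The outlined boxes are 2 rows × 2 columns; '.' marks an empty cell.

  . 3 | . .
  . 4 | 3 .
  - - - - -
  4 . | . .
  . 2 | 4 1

Step 1. [r2c4∈{2}] r2c4 has the single candidate 2 ⇒ r2c4=2.
Step 2. [r2c1∈{1}] r2c1 is down to just 1, so r2c1=1.
Step 3. [r1c4∈{4}] only 4 remains possible at r1c4, so r1c4=4.
Step 4. [r3c3∈{2}] r3c3's peers cover all but 2. So r3c3=2.
Step 5. [r3c2∈{1}] nothing but 1 survives at r3c2 ⇒ r3c2=1.
Step 6. [r3c4∈{3}] only 3 remains possible at r3c4 ⇒ r3c4=3.
Step 7. [r1c3∈{1}] r1c3's peers cover all but 1, so r1c3=1.
Step 8. [r1c1∈{2}] r1c1's peers cover all but 2 ⇒ r1c1=2.
Step 9. [r4c1∈{3}] r4c1's peers cover all but 3 ⇒ r4c1=3.

Answer: 2 3 1 4 / 1 4 3 2 / 4 1 2 3 / 3 2 4 1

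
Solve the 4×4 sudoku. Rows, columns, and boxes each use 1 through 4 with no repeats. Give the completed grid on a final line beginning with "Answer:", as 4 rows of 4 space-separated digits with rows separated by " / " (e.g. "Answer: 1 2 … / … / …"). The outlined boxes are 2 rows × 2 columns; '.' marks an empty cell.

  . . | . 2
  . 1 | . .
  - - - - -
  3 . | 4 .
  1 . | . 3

Step 1. [r4c2∈{2,4}] across row 4, 4 lands solely at r4c2, so r4c2=4.
Step 2. [r2c1∈{2,4}] 2 has one home in row 2: r2c1. So r2c1=2.
Step 3. [r1c2∈{3}] r1c2's peers cover all but 3, so r1c2=3.
Step 4. [r1c1∈{4}] only 4 remains possible at r1c1 ⇒ r1c1=4.
Step 5. [r3c4∈{1}] r3c4's peers cover all but 1 ⇒ r3c4=1.
Step 6. [r2c3∈{3}] r2c3 has the single candidate 3. So r2c3=3.
Step 7. [r4c3∈{2}] nothing but 2 survives at r4c3. So r4c3=2.
Step 8. [r2c4∈{4}] nothing but 4 survives at r2c4. So r2c4=4.
Step 9. [r1c3∈{1}] nothing but 1 survives at r1c3 ⇒ r1c3=1.
Step 10. [r3c2∈{2}] r3c2 has the single candidate 2, so r3c2=2.

Answer: 4 3 1 2 / 2 1 3 4 / 3 2 4 1 / 1 4 2 3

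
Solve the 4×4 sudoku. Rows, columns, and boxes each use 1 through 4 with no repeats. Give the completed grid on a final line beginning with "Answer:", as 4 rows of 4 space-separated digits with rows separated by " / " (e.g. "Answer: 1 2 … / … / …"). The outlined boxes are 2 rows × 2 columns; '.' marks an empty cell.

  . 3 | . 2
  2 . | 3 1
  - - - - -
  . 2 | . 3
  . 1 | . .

Step 1. [r3c1∈{4}] r3c1 has the single candidate 4. So r3c1=4.
Step 2. [r4c3∈{2,4}] row 4 places 2 nowhere but r4c3 ⇒ r4c3=2.
Step 3. [r2c2∈{4}] only 4 remains possible at r2c2 ⇒ r2c2=4.
Step 4. [r4c1∈{3}] nothing but 3 survives at r4c1. So r4c1=3.
Step 5. [r3c3∈{1}] r3c3 has the single candidate 1 ⇒ r3c3=1.
Step 6. [r1c3∈{4}] r1c3 has the single candidate 4, so r1c3=4.
Step 7. [r1c1∈{1}] nothing but 1 survives at r1c1. So r1c1=1.
Step 8. [r4c4∈{4}] r4c4 has the single candidate 4 ⇒ r4c4=4.

Answer: 1 3 4 2 / 2 4 3 1 / 4 2 1 3 / 3 1 2 4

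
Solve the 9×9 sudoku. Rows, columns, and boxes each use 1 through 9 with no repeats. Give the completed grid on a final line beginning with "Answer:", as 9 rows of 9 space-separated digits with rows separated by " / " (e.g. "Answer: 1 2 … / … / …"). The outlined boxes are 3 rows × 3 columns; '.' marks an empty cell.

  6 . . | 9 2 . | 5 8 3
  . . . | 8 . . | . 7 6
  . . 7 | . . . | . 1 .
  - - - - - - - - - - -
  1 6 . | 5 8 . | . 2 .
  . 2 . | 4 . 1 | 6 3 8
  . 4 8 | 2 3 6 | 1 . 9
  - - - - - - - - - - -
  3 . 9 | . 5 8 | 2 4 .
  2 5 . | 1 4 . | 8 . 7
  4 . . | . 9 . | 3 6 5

Step 1. [r1c2∈{1}] r1c2's peers cover all but 1, so r1c2=1.
Step 2. [r3c4∈{3,6}] col 4 places 3 nowhere but r3c4 ⇒ r3c4=3.
Step 3. [r5c1∈{5,7,9}] in row 5, 9 fits only at r5c1, so r5c1=9.
Step 4. [r2c1∈{5}] r2c1's peers cover all but 5 ⇒ r2c1=5.
Step 5. [r2c6∈{4}] r2c6's peers cover all but 4 ⇒ r2c6=4.
Step 6. [r9c4∈{7}] only 7 remains possible at r9c4 ⇒ r9c4=7.
Step 7. [r4c9∈{4}] nothing but 4 survives at r4c9. So r4c9=4.
Step 8. [r2c7∈{9}] r2c7 has the single candidate 9 ⇒ r2c7=9.
Step 9. [r2c2∈{3}] r2c2 has the single candidate 3, so r2c2=3.
Step 10. [r3c1∈{8}] only 8 remains possible at r3c1. So r3c1=8.
Step 11. [r4c7∈{7}] r4c7's peers cover all but 7 ⇒ r4c7=7.
Step 12. [r3c9∈{2}] r3c9 is down to just 2, so r3c9=2.
Step 13. [r1c6∈{7}] r1c6 is down to just 7, so r1c6=7.
Step 14. [r7c4∈{6}] r7c4 is down to just 6, so r7c4=6.
Step 15. [r5c5∈{7}] nothing but 7 survives at r5c5 ⇒ r5c5=7.
Step 16. [r8c6∈{3}] r8c6 is down to just 3, so r8c6=3.
Step 17. [r1c3∈{4}] r1c3's peers cover all but 4. So r1c3=4.
Step 18. [r2c3∈{2}] r2c3 is down to just 2. So r2c3=2.
Step 19. [r3c7∈{4}] r3c7 has the single candidate 4 ⇒ r3c7=4.
Step 20. [r6c1∈{7}] r6c1 has the single candidate 7 ⇒ r6c1=7.
Step 21. [r3c2∈{9}] only 9 remains possible at r3c2 ⇒ r3c2=9.
Step 22. [r4c3∈{3}] only 3 remains possible at r4c3, so r4c3=3.
Step 23. [r3c5∈{6}] r3c5 is down to just 6 ⇒ r3c5=6.
Step 24. [r8c8∈{9}] r8c8 is down to just 9 ⇒ r8c8=9.
Step 25. [r6c8∈{5}] r6c8's peers cover all but 5 ⇒ r6c8=5.
Step 26. [r8c3∈{6}] r8c3's peers cover all but 6 ⇒ r8c3=6.
Step 27. [r4c6∈{9}] r4c6 has the single candidate 9. So r4c6=9.
Step 28. [r7c2∈{7}] r7c2's peers cover all but 7, so r7c2=7.
Step 29. [r9c6∈{2}] nothing but 2 survives at r9c6 ⇒ r9c6=2.
Step 30. [r3c6∈{5}] only 5 remains possible at r3c6, so r3c6=5.
Step 31. [r7c9∈{1}] r7c9 has the single candidate 1. So r7c9=1.
Step 32. [r5c3∈{5}] r5c3's peers cover all but 5. So r5c3=5.
Step 33. [r9c2∈{8}] only 8 remains possible at r9c2 ⇒ r9c2=8.
Step 34. [r2c5∈{1}] r2c5 has the single candidate 1, so r2c5=1.
Step 35. [r9c3∈{1}] only 1 remains possible at r9c3, so r9c3=1.

Answer: 6 1 4 9 2 7 5 8 3 / 5 3 2 8 1 4 9 7 6 / 8 9 7 3 6 5 4 1 2 / 1 6 3 5 8 9 7 2 4 / 9 2 5 4 7 1 6 3 8 / 7 4 8 2 3 6 1 5 9 / 3 7 9 6 5 8 2 4 1 / 2 5 6 1 4 3 8 9 7 / 4 8 1 7 9 2 3 6 5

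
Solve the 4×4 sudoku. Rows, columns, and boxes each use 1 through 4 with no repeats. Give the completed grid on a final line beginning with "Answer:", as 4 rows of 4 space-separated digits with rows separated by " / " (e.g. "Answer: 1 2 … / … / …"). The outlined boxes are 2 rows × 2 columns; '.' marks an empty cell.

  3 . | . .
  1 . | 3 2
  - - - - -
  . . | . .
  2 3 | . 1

Step 1. [r1c4∈{4}] r1c4 has the single candidate 4 ⇒ r1c4=4.
Step 2. [r3c1∈{4}] nothing but 4 survives at r3c1 ⇒ r3c1=4.
Step 3. [r3c2∈{1}] only 1 remains possible at r3c2, so r3c2=1.
Step 4. [r3c3∈{2}] r3c3's peers cover all but 2, so r3c3=2.
Step 5. [r4c3∈{4}] r4c3 has the single candidate 4. So r4c3=4.
Step 6. [r2c2∈{4}] r2c2 is down to just 4. So r2c2=4.
Step 7. [r1c3∈{1}] r1c3's peers cover all but 1. So r1c3=1.
Step 8. [r3c4∈{3}] r3c4 is down to just 3 ⇒ r3c4=3.
Step 9. [r1c2∈{2}] only 2 remains possible at r1c2 ⇒ r1c2=2.

Answer: 3 2 1 4 / 1 4 3 2 / 4 1 2 3 / 2 3 4 1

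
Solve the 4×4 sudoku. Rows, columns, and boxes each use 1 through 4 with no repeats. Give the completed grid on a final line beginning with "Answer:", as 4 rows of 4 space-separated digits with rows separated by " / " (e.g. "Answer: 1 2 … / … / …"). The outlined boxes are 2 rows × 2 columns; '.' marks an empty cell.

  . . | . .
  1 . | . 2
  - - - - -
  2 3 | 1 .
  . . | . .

Step 1. [r4c1∈{4}] r4c1's peers cover all but 4. So r4c1=4.
Step 2. [r2c3∈{3,4}] 3 has one home in row 2: r2c3. So r2c3=3.
Step 3. [r1c3∈{4}] r1c3's peers cover all but 4 ⇒ r1c3=4.
Step 4. [r4c2∈{1}] r4c2's peers cover all but 1. So r4c2=1.
Step 5. [r4c3∈{2}] only 2 remains possible at r4c3 ⇒ r4c3=2.
Step 6. [r1c4∈{1}] nothing but 1 survives at r1c4, so r1c4=1.
Step 7. [r1c1∈{3}] r1c1 has the single candidate 3 ⇒ r1c1=3.
Step 8. [r4c4∈{3}] r4c4's peers cover all but 3. So r4c4=3.
Step 9. [r3c4∈{4}] r3c4 is down to just 4 ⇒ r3c4=4.
Step 10. [r1c2∈{2}] r1c2 is down to just 2. So r1c2=2.
Step 11. [r2c2∈{4}] only 4 remains possible at r2c2 ⇒ r2c2=4.

Answer: 3 2 4 1 / 1 4 3 2 / 2 3 1 4 / 4 1 2 3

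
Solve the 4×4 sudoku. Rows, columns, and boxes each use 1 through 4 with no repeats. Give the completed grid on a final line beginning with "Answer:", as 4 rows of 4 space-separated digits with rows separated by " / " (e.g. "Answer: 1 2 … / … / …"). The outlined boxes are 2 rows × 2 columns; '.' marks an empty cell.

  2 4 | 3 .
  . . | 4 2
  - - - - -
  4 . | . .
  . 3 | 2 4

Step 1. [r4c1∈{1}] r4c1 has the single candidate 1. So r4c1=1.
Step 2. [r3c4∈{1,3}] 3 has one home in row 3: r3c4. So r3c4=3.
Step 3. [r2c1∈{3}] r2c1's peers cover all but 3, so r2c1=3.
Step 4. [r3c2∈{2}] r3c2's peers cover all but 2, so r3c2=2.
Step 5. [r2c2∈{1}] nothing but 1 survives at r2c2 ⇒ r2c2=1.
Step 6. [r3c3∈{1}] only 1 remains possible at r3c3, so r3c3=1.
Step 7. [r1c4∈{1}] r1c4 is down to just 1, so r1c4=1.

Answer: 2 4 3 1 / 3 1 4 2 / 4 2 1 3 / 1 3 2 4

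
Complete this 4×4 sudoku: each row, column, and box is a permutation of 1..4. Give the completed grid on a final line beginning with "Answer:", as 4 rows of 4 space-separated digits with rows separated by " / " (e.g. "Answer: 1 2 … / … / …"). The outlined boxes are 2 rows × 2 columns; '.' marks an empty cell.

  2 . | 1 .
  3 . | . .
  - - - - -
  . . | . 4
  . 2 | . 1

Step 1. [r2c3∈{2,4}] r2c3 is the only open cell in col 3 admitting 4 ⇒ r2c3=4.
Step 2. [r3c2∈{1,3}] across col 2, 3 lands solely at r3c2, so r3c2=3.
Step 3. [r3c1∈{1}] r3c1 is down to just 1, so r3c1=1.
Step 4. [r4c1∈{4}] only 4 remains possible at r4c1, so r4c1=4.
Step 5. [r2c4∈{2}] r2c4 is down to just 2 ⇒ r2c4=2.
Step 6. [r1c4∈{3}] nothing but 3 survives at r1c4, so r1c4=3.
Step 7. [r4c3∈{3}] r4c3 has the single candidate 3 ⇒ r4c3=3.
Step 8. [r3c3∈{2}] only 2 remains possible at r3c3 ⇒ r3c3=2.
Step 9. [r2c2∈{1}] r2c2 is down to just 1. So r2c2=1.
Step 10. [r1c2∈{4}] r1c2 is down to just 4 ⇒ r1c2=4.

Answer: 2 4 1 3 / 3 1 4 2 / 1 3 2 4 / 4 2 3 1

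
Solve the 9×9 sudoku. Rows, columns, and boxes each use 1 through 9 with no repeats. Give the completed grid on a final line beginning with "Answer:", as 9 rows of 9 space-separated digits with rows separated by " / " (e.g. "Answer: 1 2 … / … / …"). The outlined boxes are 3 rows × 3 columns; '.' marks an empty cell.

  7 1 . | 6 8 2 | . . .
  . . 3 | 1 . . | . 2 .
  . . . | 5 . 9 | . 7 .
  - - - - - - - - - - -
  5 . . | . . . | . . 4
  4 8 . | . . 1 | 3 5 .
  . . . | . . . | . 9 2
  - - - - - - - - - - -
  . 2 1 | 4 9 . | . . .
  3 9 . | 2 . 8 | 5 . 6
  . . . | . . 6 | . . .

Step 1. [r5c9∈{7}] r5c9's peers cover all but 7, so r5c9=7.
Step 2. [r4c8∈{1,6,8}] 6 has one home in col 8: r4c8. So r4c8=6.
Step 3. [r9c1∈{8}] only 8 remains possible at r9c1 ⇒ r9c1=8.
Step 4. [r3c5∈{3,4}] 3 has one home in box 2: r3c5. So r3c5=3.
Step 5. [r3c3∈{2,4,6,8}] across col 3, 8 lands solely at r3c3, so r3c3=8.
Step 6. [r2c1∈{6,9}] in col 1, 9 fits only at r2c1, so r2c1=9.
Step 7. [r9c7∈{1,2,4,7,9}] r9c7 is the only open cell in row 9 admitting 2, so r9c7=2.
Step 8. [r7c6∈{3,5,7}] in row 7, 5 fits only at r7c6. So r7c6=5.
Step 9. [r9c4∈{3,7}] box 8 places 3 nowhere but r9c4 ⇒ r9c4=3.
Step 10. [r4c7∈{1,8}] in row 4, 1 fits only at r4c7, so r4c7=1.
Step 11. [r7c8∈{3,8}] r7c8 is the only open cell in col 8 admitting 8, so r7c8=8.
Step 12. [r6c5∈{4,5,6,7}] row 6 places 5 nowhere but r6c5 ⇒ r6c5=5.
Step 13. [r2c5∈{4,7}] in col 5, 4 fits only at r2c5, so r2c5=4.
Step 14. [r4c4∈{7,8,9}] r4c4 is the only open cell in row 4 admitting 8 ⇒ r4c4=8.
Step 15. [r6c4∈{7}] r6c4 has the single candidate 7, so r6c4=7.
Step 16. [r4c3∈{2,7,9}] r4c3 is the only open cell in row 4 admitting 9 ⇒ r4c3=9.
Step 17. [r6c3∈{6}] nothing but 6 survives at r6c3 ⇒ r6c3=6.
Step 18. [r1c7∈{4,9}] col 7 places 9 nowhere but r1c7 ⇒ r1c7=9.
Step 19. [r3c7∈{4,6}] in col 7, 4 fits only at r3c7. So r3c7=4.
Step 20. [r9c2∈{4,5,7}] r9c2 is the only open cell in col 2 admitting 4 ⇒ r9c2=4.
Step 21. [r2c2∈{5,6}] across col 2, 5 lands solely at r2c2 ⇒ r2c2=5.
Step 22. [r9c8∈{1}] r9c8 has the single candidate 1, so r9c8=1.
Step 23. [r9c5∈{7}] only 7 remains possible at r9c5. So r9c5=7.
Step 24. [r4c6∈{3}] nothing but 3 survives at r4c6, so r4c6=3.
Step 25. [r2c7∈{6,8}] r2c7 is the only open cell in row 2 admitting 6. So r2c7=6.
Step 26. [r3c1∈{2,6}] row 3 places 2 nowhere but r3c1. So r3c1=2.
Step 27. [r1c8∈{3}] nothing but 3 survives at r1c8, so r1c8=3.
Step 28. [r4c5∈{2}] nothing but 2 survives at r4c5. So r4c5=2.
Step 29. [r9c9∈{9}] r9c9 has the single candidate 9. So r9c9=9.
Step 30. [r6c2∈{3}] r6c2's peers cover all but 3. So r6c2=3.
Step 31. [r4c2∈{7}] r4c2 is down to just 7 ⇒ r4c2=7.
Step 32. [r5c3∈{2}] only 2 remains possible at r5c3 ⇒ r5c3=2.
Step 33. [r1c9∈{5}] r1c9 has the single candidate 5 ⇒ r1c9=5.
Step 34. [r3c9∈{1}] only 1 remains possible at r3c9 ⇒ r3c9=1.
Step 35. [r1c3∈{4}] r1c3's peers cover all but 4 ⇒ r1c3=4.
Step 36. [r8c3∈{7}] r8c3 is down to just 7. So r8c3=7.
Step 37. [r6c7∈{8}] only 8 remains possible at r6c7, so r6c7=8.
Step 38. [r5c5∈{6}] r5c5 has the single candidate 6, so r5c5=6.
Step 39. [r5c4∈{9}] nothing but 9 survives at r5c4, so r5c4=9.
Step 40. [r7c9∈{3}] r7c9's peers cover all but 3 ⇒ r7c9=3.
Step 41. [r8c5∈{1}] r8c5 is down to just 1 ⇒ r8c5=1.
Step 42. [r9c3∈{5}] r9c3's peers cover all but 5, so r9c3=5.
Step 43. [r7c7∈{7}] only 7 remains possible at r7c7, so r7c7=7.
Step 44. [r7c1∈{6}] r7c1 is down to just 6, so r7c1=6.
Step 45. [r6c6∈{4}] nothing but 4 survives at r6c6, so r6c6=4.
Step 46. [r8c8∈{4}] r8c8 is down to just 4 ⇒ r8c8=4.
Step 47. [r2c9∈{8}] r2c9's peers cover all but 8 ⇒ r2c9=8.
Step 48. [r2c6∈{7}] r2c6 is down to just 7, so r2c6=7.
Step 49. [r6c1∈{1}] only 1 remains possible at r6c1 ⇒ r6c1=1.
Step 50. [r3c2∈{6}] only 6 remains possible at r3c2, so r3c2=6.

Answer: 7 1 4 6 8 2 9 3 5 / 9 5 3 1 4 7 6 2 8 / 2 6 8 5 3 9 4 7 1 / 5 7 9 8 2 3 1 6 4 / 4 8 2 9 6 1 3 5 7 / 1 3 6 7 5 4 8 9 2 / 6 2 1 4 9 5 7 8 3 / 3 9 7 2 1 8 5 4 6 / 8 4 5 3 7 6 2 1 9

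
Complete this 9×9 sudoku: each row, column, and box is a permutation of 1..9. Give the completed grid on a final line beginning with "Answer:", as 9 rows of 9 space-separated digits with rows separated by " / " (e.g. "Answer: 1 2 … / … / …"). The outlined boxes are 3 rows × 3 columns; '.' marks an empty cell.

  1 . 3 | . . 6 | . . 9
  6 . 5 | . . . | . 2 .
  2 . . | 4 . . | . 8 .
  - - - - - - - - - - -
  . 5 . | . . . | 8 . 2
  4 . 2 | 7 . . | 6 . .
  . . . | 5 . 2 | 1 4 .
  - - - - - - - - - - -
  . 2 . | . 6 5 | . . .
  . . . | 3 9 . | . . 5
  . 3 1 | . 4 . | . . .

Step 1. [r5c9∈{3}] r5c9's peers cover all but 3 ⇒ r5c9=3.
Step 2. [r6c9∈{7}] nothing but 7 survives at r6c9. So r6c9=7.
Step 3. [r4c8∈{9}] r4c8 is down to just 9. So r4c8=9.
Step 4. [r2c4∈{1,8,9}] 9 has one home in col 4: r2c4. So r2c4=9.
Step 5. [r1c5∈{2,5,7,8}] 2 has one home in col 5: r1c5 ⇒ r1c5=2.
Step 6. [r1c4∈{8}] nothing but 8 survives at r1c4 ⇒ r1c4=8.
Step 7. [r2c2∈{4,7,8}] r2c2 is the only open cell in row 2 admitting 8, so r2c2=8.
Step 8. [r7c4∈{1}] nothing but 1 survives at r7c4. So r7c4=1.
Step 9. [r3c5∈{1,3,5,7}] 5 has one home in col 5: r3c5. So r3c5=5.
Step 10. [r2c5∈{1,3,7}] col 5 places 7 nowhere but r2c5, so r2c5=7.
Step 11. [r5c2∈{1,9}] in col 2, 1 fits only at r5c2. So r5c2=1.
Step 12. [r1c2∈{4,7}] in box 1, 4 fits only at r1c2, so r1c2=4.
Step 13. [r9c1∈{5,7,8,9}] r9c1 is the only open cell in row 9 admitting 5, so r9c1=5.
Step 14. [r8c7∈{2,4,7}] across row 8, 2 lands solely at r8c7. So r8c7=2.
Step 15. [r8c3∈{4,6,7,8}] across row 8, 4 lands solely at r8c3 ⇒ r8c3=4.
Step 16. [r8c2∈{6,7}] in box 7, 6 fits only at r8c2 ⇒ r8c2=6.
Step 17. [r6c2∈{9}] only 9 remains possible at r6c2 ⇒ r6c2=9.
Step 18. [r7c1∈{7,8,9}] across col 1, 9 lands solely at r7c1 ⇒ r7c1=9.
Step 19. [r7c8∈{3,7}] in col 8, 3 fits only at r7c8. So r7c8=3.
Step 20. [r3c2∈{7}] r3c2's peers cover all but 7, so r3c2=7.
Step 21. [r3c7∈{3}] r3c7's peers cover all but 3. So r3c7=3.
Step 22. [r3c6∈{1}] r3c6 has the single candidate 1. So r3c6=1.
Step 23. [r9c8∈{6,7}] r9c8 is the only open cell in col 8 admitting 6, so r9c8=6.
Step 24. [r1c7∈{5,7}] across col 7, 5 lands solely at r1c7, so r1c7=5.
Step 25. [r5c5∈{8}] nothing but 8 survives at r5c5 ⇒ r5c5=8.
Step 26. [r6c5∈{3}] only 3 remains possible at r6c5. So r6c5=3.
Step 27. [r6c3∈{6,8}] 6 has one home in row 6: r6c3 ⇒ r6c3=6.
Step 28. [r7c3∈{7,8}] across col 3, 8 lands solely at r7c3. So r7c3=8.
Step 29. [r7c7∈{4,7}] 7 has one home in row 7: r7c7 ⇒ r7c7=7.
Step 30. [r8c1∈{7}] r8c1 has the single candidate 7, so r8c1=7.
Step 31. [r2c9∈{1,4}] in row 2, 1 fits only at r2c9 ⇒ r2c9=1.
Step 32. [r8c6∈{8}] only 8 remains possible at r8c6 ⇒ r8c6=8.
Step 33. [r5c6∈{9}] r5c6 has the single candidate 9 ⇒ r5c6=9.
Step 34. [r9c6∈{7}] nothing but 7 survives at r9c6, so r9c6=7.
Step 35. [r7c9∈{4}] nothing but 4 survives at r7c9 ⇒ r7c9=4.
Step 36. [r4c3∈{7}] r4c3 is down to just 7, so r4c3=7.
Step 37. [r2c7∈{4}] nothing but 4 survives at r2c7. So r2c7=4.
Step 38. [r4c5∈{1}] nothing but 1 survives at r4c5 ⇒ r4c5=1.
Step 39. [r9c9∈{8}] r9c9's peers cover all but 8. So r9c9=8.
Step 40. [r6c1∈{8}] r6c1's peers cover all but 8, so r6c1=8.
Step 41. [r9c4∈{2}] nothing but 2 survives at r9c4, so r9c4=2.
Step 42. [r8c8∈{1}] r8c8's peers cover all but 1, so r8c8=1.
Step 43. [r4c6∈{4}] nothing but 4 survives at r4c6. So r4c6=4.
Step 44. [r5c8∈{5}] r5c8's peers cover all but 5. So r5c8=5.
Step 45. [r2c6∈{3}] r2c6's peers cover all but 3. So r2c6=3.
Step 46. [r4c1∈{3}] r4c1's peers cover all but 3, so r4c1=3.
Step 47. [r3c9∈{6}] only 6 remains possible at r3c9 ⇒ r3c9=6.
Step 48. [r9c7∈{9}] only 9 remains possible at r9c7. So r9c7=9.
Step 49. [r1c8∈{7}] r1c8 is down to just 7. So r1c8=7.
Step 50. [r3c3∈{9}] r3c3 is down to just 9, so r3c3=9.
Step 51. [r4c4∈{6}] only 6 remains possible at r4c4, so r4c4=6.

Answer: 1 4 3 8 2 6 5 7 9 / 6 8 5 9 7 3 4 2 1 / 2 7 9 4 5 1 3 8 6 / 3 5 7 6 1 4 8 9 2 / 4 1 2 7 8 9 6 5 3 / 8 9 6 5 3 2 1 4 7 / 9 2 8 1 6 5 7 3 4 / 7 6 4 3 9 8 2 1 5 / 5 3 1 2 4 7 9 6 8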